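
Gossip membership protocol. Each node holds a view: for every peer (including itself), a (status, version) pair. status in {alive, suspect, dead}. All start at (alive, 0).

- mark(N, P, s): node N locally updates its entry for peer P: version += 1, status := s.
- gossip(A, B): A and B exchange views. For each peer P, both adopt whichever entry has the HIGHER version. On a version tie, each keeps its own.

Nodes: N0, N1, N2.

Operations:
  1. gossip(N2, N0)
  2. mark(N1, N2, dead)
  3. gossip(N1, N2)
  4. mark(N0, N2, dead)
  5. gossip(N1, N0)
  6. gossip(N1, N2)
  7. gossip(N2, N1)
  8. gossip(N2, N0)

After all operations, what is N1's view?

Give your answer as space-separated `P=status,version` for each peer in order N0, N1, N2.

Op 1: gossip N2<->N0 -> N2.N0=(alive,v0) N2.N1=(alive,v0) N2.N2=(alive,v0) | N0.N0=(alive,v0) N0.N1=(alive,v0) N0.N2=(alive,v0)
Op 2: N1 marks N2=dead -> (dead,v1)
Op 3: gossip N1<->N2 -> N1.N0=(alive,v0) N1.N1=(alive,v0) N1.N2=(dead,v1) | N2.N0=(alive,v0) N2.N1=(alive,v0) N2.N2=(dead,v1)
Op 4: N0 marks N2=dead -> (dead,v1)
Op 5: gossip N1<->N0 -> N1.N0=(alive,v0) N1.N1=(alive,v0) N1.N2=(dead,v1) | N0.N0=(alive,v0) N0.N1=(alive,v0) N0.N2=(dead,v1)
Op 6: gossip N1<->N2 -> N1.N0=(alive,v0) N1.N1=(alive,v0) N1.N2=(dead,v1) | N2.N0=(alive,v0) N2.N1=(alive,v0) N2.N2=(dead,v1)
Op 7: gossip N2<->N1 -> N2.N0=(alive,v0) N2.N1=(alive,v0) N2.N2=(dead,v1) | N1.N0=(alive,v0) N1.N1=(alive,v0) N1.N2=(dead,v1)
Op 8: gossip N2<->N0 -> N2.N0=(alive,v0) N2.N1=(alive,v0) N2.N2=(dead,v1) | N0.N0=(alive,v0) N0.N1=(alive,v0) N0.N2=(dead,v1)

Answer: N0=alive,0 N1=alive,0 N2=dead,1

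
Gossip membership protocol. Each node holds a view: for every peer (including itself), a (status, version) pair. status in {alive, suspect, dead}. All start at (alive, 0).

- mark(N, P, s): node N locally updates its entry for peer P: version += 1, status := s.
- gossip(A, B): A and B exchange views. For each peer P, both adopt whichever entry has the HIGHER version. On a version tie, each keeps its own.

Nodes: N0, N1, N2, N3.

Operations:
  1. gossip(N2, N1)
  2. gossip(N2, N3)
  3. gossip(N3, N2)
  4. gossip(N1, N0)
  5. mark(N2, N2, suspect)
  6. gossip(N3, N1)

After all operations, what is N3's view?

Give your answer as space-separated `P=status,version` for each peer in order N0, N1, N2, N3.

Answer: N0=alive,0 N1=alive,0 N2=alive,0 N3=alive,0

Derivation:
Op 1: gossip N2<->N1 -> N2.N0=(alive,v0) N2.N1=(alive,v0) N2.N2=(alive,v0) N2.N3=(alive,v0) | N1.N0=(alive,v0) N1.N1=(alive,v0) N1.N2=(alive,v0) N1.N3=(alive,v0)
Op 2: gossip N2<->N3 -> N2.N0=(alive,v0) N2.N1=(alive,v0) N2.N2=(alive,v0) N2.N3=(alive,v0) | N3.N0=(alive,v0) N3.N1=(alive,v0) N3.N2=(alive,v0) N3.N3=(alive,v0)
Op 3: gossip N3<->N2 -> N3.N0=(alive,v0) N3.N1=(alive,v0) N3.N2=(alive,v0) N3.N3=(alive,v0) | N2.N0=(alive,v0) N2.N1=(alive,v0) N2.N2=(alive,v0) N2.N3=(alive,v0)
Op 4: gossip N1<->N0 -> N1.N0=(alive,v0) N1.N1=(alive,v0) N1.N2=(alive,v0) N1.N3=(alive,v0) | N0.N0=(alive,v0) N0.N1=(alive,v0) N0.N2=(alive,v0) N0.N3=(alive,v0)
Op 5: N2 marks N2=suspect -> (suspect,v1)
Op 6: gossip N3<->N1 -> N3.N0=(alive,v0) N3.N1=(alive,v0) N3.N2=(alive,v0) N3.N3=(alive,v0) | N1.N0=(alive,v0) N1.N1=(alive,v0) N1.N2=(alive,v0) N1.N3=(alive,v0)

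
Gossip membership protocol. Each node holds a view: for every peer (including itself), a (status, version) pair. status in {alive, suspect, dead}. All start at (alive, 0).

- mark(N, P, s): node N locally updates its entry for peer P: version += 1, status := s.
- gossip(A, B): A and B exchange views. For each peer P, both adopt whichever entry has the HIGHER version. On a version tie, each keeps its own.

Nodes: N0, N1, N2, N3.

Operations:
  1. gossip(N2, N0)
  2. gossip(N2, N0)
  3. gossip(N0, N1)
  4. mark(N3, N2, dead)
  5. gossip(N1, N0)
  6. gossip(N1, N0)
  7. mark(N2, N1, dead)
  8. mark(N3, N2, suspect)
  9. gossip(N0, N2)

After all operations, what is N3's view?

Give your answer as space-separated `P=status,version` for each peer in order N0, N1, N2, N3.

Op 1: gossip N2<->N0 -> N2.N0=(alive,v0) N2.N1=(alive,v0) N2.N2=(alive,v0) N2.N3=(alive,v0) | N0.N0=(alive,v0) N0.N1=(alive,v0) N0.N2=(alive,v0) N0.N3=(alive,v0)
Op 2: gossip N2<->N0 -> N2.N0=(alive,v0) N2.N1=(alive,v0) N2.N2=(alive,v0) N2.N3=(alive,v0) | N0.N0=(alive,v0) N0.N1=(alive,v0) N0.N2=(alive,v0) N0.N3=(alive,v0)
Op 3: gossip N0<->N1 -> N0.N0=(alive,v0) N0.N1=(alive,v0) N0.N2=(alive,v0) N0.N3=(alive,v0) | N1.N0=(alive,v0) N1.N1=(alive,v0) N1.N2=(alive,v0) N1.N3=(alive,v0)
Op 4: N3 marks N2=dead -> (dead,v1)
Op 5: gossip N1<->N0 -> N1.N0=(alive,v0) N1.N1=(alive,v0) N1.N2=(alive,v0) N1.N3=(alive,v0) | N0.N0=(alive,v0) N0.N1=(alive,v0) N0.N2=(alive,v0) N0.N3=(alive,v0)
Op 6: gossip N1<->N0 -> N1.N0=(alive,v0) N1.N1=(alive,v0) N1.N2=(alive,v0) N1.N3=(alive,v0) | N0.N0=(alive,v0) N0.N1=(alive,v0) N0.N2=(alive,v0) N0.N3=(alive,v0)
Op 7: N2 marks N1=dead -> (dead,v1)
Op 8: N3 marks N2=suspect -> (suspect,v2)
Op 9: gossip N0<->N2 -> N0.N0=(alive,v0) N0.N1=(dead,v1) N0.N2=(alive,v0) N0.N3=(alive,v0) | N2.N0=(alive,v0) N2.N1=(dead,v1) N2.N2=(alive,v0) N2.N3=(alive,v0)

Answer: N0=alive,0 N1=alive,0 N2=suspect,2 N3=alive,0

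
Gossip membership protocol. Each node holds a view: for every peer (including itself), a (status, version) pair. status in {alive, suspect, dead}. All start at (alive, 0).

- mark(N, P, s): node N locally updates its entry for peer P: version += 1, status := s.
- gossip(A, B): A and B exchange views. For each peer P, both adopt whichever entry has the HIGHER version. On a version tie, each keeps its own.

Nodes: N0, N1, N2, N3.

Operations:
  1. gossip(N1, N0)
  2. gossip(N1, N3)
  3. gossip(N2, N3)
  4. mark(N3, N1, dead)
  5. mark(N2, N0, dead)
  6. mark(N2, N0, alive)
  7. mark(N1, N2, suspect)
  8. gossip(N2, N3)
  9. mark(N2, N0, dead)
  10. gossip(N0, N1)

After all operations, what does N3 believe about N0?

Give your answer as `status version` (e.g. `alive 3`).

Answer: alive 2

Derivation:
Op 1: gossip N1<->N0 -> N1.N0=(alive,v0) N1.N1=(alive,v0) N1.N2=(alive,v0) N1.N3=(alive,v0) | N0.N0=(alive,v0) N0.N1=(alive,v0) N0.N2=(alive,v0) N0.N3=(alive,v0)
Op 2: gossip N1<->N3 -> N1.N0=(alive,v0) N1.N1=(alive,v0) N1.N2=(alive,v0) N1.N3=(alive,v0) | N3.N0=(alive,v0) N3.N1=(alive,v0) N3.N2=(alive,v0) N3.N3=(alive,v0)
Op 3: gossip N2<->N3 -> N2.N0=(alive,v0) N2.N1=(alive,v0) N2.N2=(alive,v0) N2.N3=(alive,v0) | N3.N0=(alive,v0) N3.N1=(alive,v0) N3.N2=(alive,v0) N3.N3=(alive,v0)
Op 4: N3 marks N1=dead -> (dead,v1)
Op 5: N2 marks N0=dead -> (dead,v1)
Op 6: N2 marks N0=alive -> (alive,v2)
Op 7: N1 marks N2=suspect -> (suspect,v1)
Op 8: gossip N2<->N3 -> N2.N0=(alive,v2) N2.N1=(dead,v1) N2.N2=(alive,v0) N2.N3=(alive,v0) | N3.N0=(alive,v2) N3.N1=(dead,v1) N3.N2=(alive,v0) N3.N3=(alive,v0)
Op 9: N2 marks N0=dead -> (dead,v3)
Op 10: gossip N0<->N1 -> N0.N0=(alive,v0) N0.N1=(alive,v0) N0.N2=(suspect,v1) N0.N3=(alive,v0) | N1.N0=(alive,v0) N1.N1=(alive,v0) N1.N2=(suspect,v1) N1.N3=(alive,v0)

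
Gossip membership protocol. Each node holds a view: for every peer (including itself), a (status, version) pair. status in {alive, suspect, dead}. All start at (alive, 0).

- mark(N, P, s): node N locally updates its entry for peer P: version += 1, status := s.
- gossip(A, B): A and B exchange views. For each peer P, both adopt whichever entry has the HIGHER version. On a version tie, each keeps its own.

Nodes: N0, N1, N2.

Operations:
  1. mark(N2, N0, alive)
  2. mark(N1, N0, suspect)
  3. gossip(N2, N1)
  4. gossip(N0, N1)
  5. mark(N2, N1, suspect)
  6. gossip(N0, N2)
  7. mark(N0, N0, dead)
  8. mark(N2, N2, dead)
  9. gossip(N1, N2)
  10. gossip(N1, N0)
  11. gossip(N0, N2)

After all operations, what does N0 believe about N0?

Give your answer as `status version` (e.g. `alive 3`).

Answer: dead 2

Derivation:
Op 1: N2 marks N0=alive -> (alive,v1)
Op 2: N1 marks N0=suspect -> (suspect,v1)
Op 3: gossip N2<->N1 -> N2.N0=(alive,v1) N2.N1=(alive,v0) N2.N2=(alive,v0) | N1.N0=(suspect,v1) N1.N1=(alive,v0) N1.N2=(alive,v0)
Op 4: gossip N0<->N1 -> N0.N0=(suspect,v1) N0.N1=(alive,v0) N0.N2=(alive,v0) | N1.N0=(suspect,v1) N1.N1=(alive,v0) N1.N2=(alive,v0)
Op 5: N2 marks N1=suspect -> (suspect,v1)
Op 6: gossip N0<->N2 -> N0.N0=(suspect,v1) N0.N1=(suspect,v1) N0.N2=(alive,v0) | N2.N0=(alive,v1) N2.N1=(suspect,v1) N2.N2=(alive,v0)
Op 7: N0 marks N0=dead -> (dead,v2)
Op 8: N2 marks N2=dead -> (dead,v1)
Op 9: gossip N1<->N2 -> N1.N0=(suspect,v1) N1.N1=(suspect,v1) N1.N2=(dead,v1) | N2.N0=(alive,v1) N2.N1=(suspect,v1) N2.N2=(dead,v1)
Op 10: gossip N1<->N0 -> N1.N0=(dead,v2) N1.N1=(suspect,v1) N1.N2=(dead,v1) | N0.N0=(dead,v2) N0.N1=(suspect,v1) N0.N2=(dead,v1)
Op 11: gossip N0<->N2 -> N0.N0=(dead,v2) N0.N1=(suspect,v1) N0.N2=(dead,v1) | N2.N0=(dead,v2) N2.N1=(suspect,v1) N2.N2=(dead,v1)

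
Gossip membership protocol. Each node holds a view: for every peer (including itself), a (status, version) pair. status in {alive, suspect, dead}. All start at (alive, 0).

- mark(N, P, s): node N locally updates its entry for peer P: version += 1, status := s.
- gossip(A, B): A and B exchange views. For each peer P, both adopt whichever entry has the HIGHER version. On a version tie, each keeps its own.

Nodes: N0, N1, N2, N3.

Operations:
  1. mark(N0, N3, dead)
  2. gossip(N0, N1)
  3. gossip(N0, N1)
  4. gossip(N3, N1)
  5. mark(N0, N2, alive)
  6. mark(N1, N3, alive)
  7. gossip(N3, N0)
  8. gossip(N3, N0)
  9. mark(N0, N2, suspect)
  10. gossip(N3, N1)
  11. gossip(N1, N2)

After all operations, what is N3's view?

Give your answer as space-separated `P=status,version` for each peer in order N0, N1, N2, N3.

Op 1: N0 marks N3=dead -> (dead,v1)
Op 2: gossip N0<->N1 -> N0.N0=(alive,v0) N0.N1=(alive,v0) N0.N2=(alive,v0) N0.N3=(dead,v1) | N1.N0=(alive,v0) N1.N1=(alive,v0) N1.N2=(alive,v0) N1.N3=(dead,v1)
Op 3: gossip N0<->N1 -> N0.N0=(alive,v0) N0.N1=(alive,v0) N0.N2=(alive,v0) N0.N3=(dead,v1) | N1.N0=(alive,v0) N1.N1=(alive,v0) N1.N2=(alive,v0) N1.N3=(dead,v1)
Op 4: gossip N3<->N1 -> N3.N0=(alive,v0) N3.N1=(alive,v0) N3.N2=(alive,v0) N3.N3=(dead,v1) | N1.N0=(alive,v0) N1.N1=(alive,v0) N1.N2=(alive,v0) N1.N3=(dead,v1)
Op 5: N0 marks N2=alive -> (alive,v1)
Op 6: N1 marks N3=alive -> (alive,v2)
Op 7: gossip N3<->N0 -> N3.N0=(alive,v0) N3.N1=(alive,v0) N3.N2=(alive,v1) N3.N3=(dead,v1) | N0.N0=(alive,v0) N0.N1=(alive,v0) N0.N2=(alive,v1) N0.N3=(dead,v1)
Op 8: gossip N3<->N0 -> N3.N0=(alive,v0) N3.N1=(alive,v0) N3.N2=(alive,v1) N3.N3=(dead,v1) | N0.N0=(alive,v0) N0.N1=(alive,v0) N0.N2=(alive,v1) N0.N3=(dead,v1)
Op 9: N0 marks N2=suspect -> (suspect,v2)
Op 10: gossip N3<->N1 -> N3.N0=(alive,v0) N3.N1=(alive,v0) N3.N2=(alive,v1) N3.N3=(alive,v2) | N1.N0=(alive,v0) N1.N1=(alive,v0) N1.N2=(alive,v1) N1.N3=(alive,v2)
Op 11: gossip N1<->N2 -> N1.N0=(alive,v0) N1.N1=(alive,v0) N1.N2=(alive,v1) N1.N3=(alive,v2) | N2.N0=(alive,v0) N2.N1=(alive,v0) N2.N2=(alive,v1) N2.N3=(alive,v2)

Answer: N0=alive,0 N1=alive,0 N2=alive,1 N3=alive,2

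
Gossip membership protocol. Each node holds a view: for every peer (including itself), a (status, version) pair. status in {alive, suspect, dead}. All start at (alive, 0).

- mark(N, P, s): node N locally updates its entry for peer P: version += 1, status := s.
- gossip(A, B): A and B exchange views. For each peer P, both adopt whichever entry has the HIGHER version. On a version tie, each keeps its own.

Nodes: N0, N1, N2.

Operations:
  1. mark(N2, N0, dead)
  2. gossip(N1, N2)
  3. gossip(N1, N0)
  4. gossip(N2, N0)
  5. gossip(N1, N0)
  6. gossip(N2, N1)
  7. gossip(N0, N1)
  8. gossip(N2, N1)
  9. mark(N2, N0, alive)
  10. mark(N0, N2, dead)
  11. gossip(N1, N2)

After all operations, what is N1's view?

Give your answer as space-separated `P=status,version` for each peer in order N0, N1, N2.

Answer: N0=alive,2 N1=alive,0 N2=alive,0

Derivation:
Op 1: N2 marks N0=dead -> (dead,v1)
Op 2: gossip N1<->N2 -> N1.N0=(dead,v1) N1.N1=(alive,v0) N1.N2=(alive,v0) | N2.N0=(dead,v1) N2.N1=(alive,v0) N2.N2=(alive,v0)
Op 3: gossip N1<->N0 -> N1.N0=(dead,v1) N1.N1=(alive,v0) N1.N2=(alive,v0) | N0.N0=(dead,v1) N0.N1=(alive,v0) N0.N2=(alive,v0)
Op 4: gossip N2<->N0 -> N2.N0=(dead,v1) N2.N1=(alive,v0) N2.N2=(alive,v0) | N0.N0=(dead,v1) N0.N1=(alive,v0) N0.N2=(alive,v0)
Op 5: gossip N1<->N0 -> N1.N0=(dead,v1) N1.N1=(alive,v0) N1.N2=(alive,v0) | N0.N0=(dead,v1) N0.N1=(alive,v0) N0.N2=(alive,v0)
Op 6: gossip N2<->N1 -> N2.N0=(dead,v1) N2.N1=(alive,v0) N2.N2=(alive,v0) | N1.N0=(dead,v1) N1.N1=(alive,v0) N1.N2=(alive,v0)
Op 7: gossip N0<->N1 -> N0.N0=(dead,v1) N0.N1=(alive,v0) N0.N2=(alive,v0) | N1.N0=(dead,v1) N1.N1=(alive,v0) N1.N2=(alive,v0)
Op 8: gossip N2<->N1 -> N2.N0=(dead,v1) N2.N1=(alive,v0) N2.N2=(alive,v0) | N1.N0=(dead,v1) N1.N1=(alive,v0) N1.N2=(alive,v0)
Op 9: N2 marks N0=alive -> (alive,v2)
Op 10: N0 marks N2=dead -> (dead,v1)
Op 11: gossip N1<->N2 -> N1.N0=(alive,v2) N1.N1=(alive,v0) N1.N2=(alive,v0) | N2.N0=(alive,v2) N2.N1=(alive,v0) N2.N2=(alive,v0)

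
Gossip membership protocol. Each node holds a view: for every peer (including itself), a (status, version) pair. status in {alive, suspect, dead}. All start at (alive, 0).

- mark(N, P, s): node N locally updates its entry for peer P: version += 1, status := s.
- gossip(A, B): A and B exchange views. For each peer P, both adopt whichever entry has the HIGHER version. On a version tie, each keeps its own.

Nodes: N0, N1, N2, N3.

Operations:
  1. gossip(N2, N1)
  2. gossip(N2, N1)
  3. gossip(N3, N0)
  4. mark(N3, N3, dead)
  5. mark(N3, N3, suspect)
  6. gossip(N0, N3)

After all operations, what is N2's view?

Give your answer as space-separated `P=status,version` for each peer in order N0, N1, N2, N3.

Answer: N0=alive,0 N1=alive,0 N2=alive,0 N3=alive,0

Derivation:
Op 1: gossip N2<->N1 -> N2.N0=(alive,v0) N2.N1=(alive,v0) N2.N2=(alive,v0) N2.N3=(alive,v0) | N1.N0=(alive,v0) N1.N1=(alive,v0) N1.N2=(alive,v0) N1.N3=(alive,v0)
Op 2: gossip N2<->N1 -> N2.N0=(alive,v0) N2.N1=(alive,v0) N2.N2=(alive,v0) N2.N3=(alive,v0) | N1.N0=(alive,v0) N1.N1=(alive,v0) N1.N2=(alive,v0) N1.N3=(alive,v0)
Op 3: gossip N3<->N0 -> N3.N0=(alive,v0) N3.N1=(alive,v0) N3.N2=(alive,v0) N3.N3=(alive,v0) | N0.N0=(alive,v0) N0.N1=(alive,v0) N0.N2=(alive,v0) N0.N3=(alive,v0)
Op 4: N3 marks N3=dead -> (dead,v1)
Op 5: N3 marks N3=suspect -> (suspect,v2)
Op 6: gossip N0<->N3 -> N0.N0=(alive,v0) N0.N1=(alive,v0) N0.N2=(alive,v0) N0.N3=(suspect,v2) | N3.N0=(alive,v0) N3.N1=(alive,v0) N3.N2=(alive,v0) N3.N3=(suspect,v2)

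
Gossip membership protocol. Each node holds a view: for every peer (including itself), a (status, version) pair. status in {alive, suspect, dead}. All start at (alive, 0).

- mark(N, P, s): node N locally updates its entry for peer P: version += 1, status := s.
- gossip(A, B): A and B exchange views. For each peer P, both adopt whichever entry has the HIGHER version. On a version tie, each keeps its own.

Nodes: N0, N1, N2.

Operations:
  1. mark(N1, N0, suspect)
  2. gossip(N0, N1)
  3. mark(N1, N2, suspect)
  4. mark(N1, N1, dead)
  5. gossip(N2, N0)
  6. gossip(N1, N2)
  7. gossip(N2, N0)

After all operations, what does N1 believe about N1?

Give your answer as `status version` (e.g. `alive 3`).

Op 1: N1 marks N0=suspect -> (suspect,v1)
Op 2: gossip N0<->N1 -> N0.N0=(suspect,v1) N0.N1=(alive,v0) N0.N2=(alive,v0) | N1.N0=(suspect,v1) N1.N1=(alive,v0) N1.N2=(alive,v0)
Op 3: N1 marks N2=suspect -> (suspect,v1)
Op 4: N1 marks N1=dead -> (dead,v1)
Op 5: gossip N2<->N0 -> N2.N0=(suspect,v1) N2.N1=(alive,v0) N2.N2=(alive,v0) | N0.N0=(suspect,v1) N0.N1=(alive,v0) N0.N2=(alive,v0)
Op 6: gossip N1<->N2 -> N1.N0=(suspect,v1) N1.N1=(dead,v1) N1.N2=(suspect,v1) | N2.N0=(suspect,v1) N2.N1=(dead,v1) N2.N2=(suspect,v1)
Op 7: gossip N2<->N0 -> N2.N0=(suspect,v1) N2.N1=(dead,v1) N2.N2=(suspect,v1) | N0.N0=(suspect,v1) N0.N1=(dead,v1) N0.N2=(suspect,v1)

Answer: dead 1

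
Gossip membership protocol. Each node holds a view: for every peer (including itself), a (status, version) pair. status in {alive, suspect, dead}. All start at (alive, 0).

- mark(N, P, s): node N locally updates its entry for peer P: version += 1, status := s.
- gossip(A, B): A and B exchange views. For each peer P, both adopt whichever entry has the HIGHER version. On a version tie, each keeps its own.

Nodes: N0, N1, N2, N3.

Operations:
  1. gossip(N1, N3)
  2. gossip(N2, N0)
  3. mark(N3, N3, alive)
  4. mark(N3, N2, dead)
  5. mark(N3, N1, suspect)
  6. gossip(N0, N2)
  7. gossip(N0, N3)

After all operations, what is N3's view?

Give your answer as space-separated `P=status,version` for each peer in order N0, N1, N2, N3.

Answer: N0=alive,0 N1=suspect,1 N2=dead,1 N3=alive,1

Derivation:
Op 1: gossip N1<->N3 -> N1.N0=(alive,v0) N1.N1=(alive,v0) N1.N2=(alive,v0) N1.N3=(alive,v0) | N3.N0=(alive,v0) N3.N1=(alive,v0) N3.N2=(alive,v0) N3.N3=(alive,v0)
Op 2: gossip N2<->N0 -> N2.N0=(alive,v0) N2.N1=(alive,v0) N2.N2=(alive,v0) N2.N3=(alive,v0) | N0.N0=(alive,v0) N0.N1=(alive,v0) N0.N2=(alive,v0) N0.N3=(alive,v0)
Op 3: N3 marks N3=alive -> (alive,v1)
Op 4: N3 marks N2=dead -> (dead,v1)
Op 5: N3 marks N1=suspect -> (suspect,v1)
Op 6: gossip N0<->N2 -> N0.N0=(alive,v0) N0.N1=(alive,v0) N0.N2=(alive,v0) N0.N3=(alive,v0) | N2.N0=(alive,v0) N2.N1=(alive,v0) N2.N2=(alive,v0) N2.N3=(alive,v0)
Op 7: gossip N0<->N3 -> N0.N0=(alive,v0) N0.N1=(suspect,v1) N0.N2=(dead,v1) N0.N3=(alive,v1) | N3.N0=(alive,v0) N3.N1=(suspect,v1) N3.N2=(dead,v1) N3.N3=(alive,v1)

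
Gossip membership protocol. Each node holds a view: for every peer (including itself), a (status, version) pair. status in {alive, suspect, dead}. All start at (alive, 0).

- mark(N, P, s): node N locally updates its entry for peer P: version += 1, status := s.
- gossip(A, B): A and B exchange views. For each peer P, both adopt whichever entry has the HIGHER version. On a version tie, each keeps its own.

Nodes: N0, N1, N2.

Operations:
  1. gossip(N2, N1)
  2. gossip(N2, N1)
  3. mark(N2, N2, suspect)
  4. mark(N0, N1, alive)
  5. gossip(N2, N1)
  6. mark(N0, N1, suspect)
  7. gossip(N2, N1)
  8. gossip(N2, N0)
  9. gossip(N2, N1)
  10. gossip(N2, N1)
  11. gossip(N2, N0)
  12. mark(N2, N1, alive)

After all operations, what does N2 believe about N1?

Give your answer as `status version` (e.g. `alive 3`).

Op 1: gossip N2<->N1 -> N2.N0=(alive,v0) N2.N1=(alive,v0) N2.N2=(alive,v0) | N1.N0=(alive,v0) N1.N1=(alive,v0) N1.N2=(alive,v0)
Op 2: gossip N2<->N1 -> N2.N0=(alive,v0) N2.N1=(alive,v0) N2.N2=(alive,v0) | N1.N0=(alive,v0) N1.N1=(alive,v0) N1.N2=(alive,v0)
Op 3: N2 marks N2=suspect -> (suspect,v1)
Op 4: N0 marks N1=alive -> (alive,v1)
Op 5: gossip N2<->N1 -> N2.N0=(alive,v0) N2.N1=(alive,v0) N2.N2=(suspect,v1) | N1.N0=(alive,v0) N1.N1=(alive,v0) N1.N2=(suspect,v1)
Op 6: N0 marks N1=suspect -> (suspect,v2)
Op 7: gossip N2<->N1 -> N2.N0=(alive,v0) N2.N1=(alive,v0) N2.N2=(suspect,v1) | N1.N0=(alive,v0) N1.N1=(alive,v0) N1.N2=(suspect,v1)
Op 8: gossip N2<->N0 -> N2.N0=(alive,v0) N2.N1=(suspect,v2) N2.N2=(suspect,v1) | N0.N0=(alive,v0) N0.N1=(suspect,v2) N0.N2=(suspect,v1)
Op 9: gossip N2<->N1 -> N2.N0=(alive,v0) N2.N1=(suspect,v2) N2.N2=(suspect,v1) | N1.N0=(alive,v0) N1.N1=(suspect,v2) N1.N2=(suspect,v1)
Op 10: gossip N2<->N1 -> N2.N0=(alive,v0) N2.N1=(suspect,v2) N2.N2=(suspect,v1) | N1.N0=(alive,v0) N1.N1=(suspect,v2) N1.N2=(suspect,v1)
Op 11: gossip N2<->N0 -> N2.N0=(alive,v0) N2.N1=(suspect,v2) N2.N2=(suspect,v1) | N0.N0=(alive,v0) N0.N1=(suspect,v2) N0.N2=(suspect,v1)
Op 12: N2 marks N1=alive -> (alive,v3)

Answer: alive 3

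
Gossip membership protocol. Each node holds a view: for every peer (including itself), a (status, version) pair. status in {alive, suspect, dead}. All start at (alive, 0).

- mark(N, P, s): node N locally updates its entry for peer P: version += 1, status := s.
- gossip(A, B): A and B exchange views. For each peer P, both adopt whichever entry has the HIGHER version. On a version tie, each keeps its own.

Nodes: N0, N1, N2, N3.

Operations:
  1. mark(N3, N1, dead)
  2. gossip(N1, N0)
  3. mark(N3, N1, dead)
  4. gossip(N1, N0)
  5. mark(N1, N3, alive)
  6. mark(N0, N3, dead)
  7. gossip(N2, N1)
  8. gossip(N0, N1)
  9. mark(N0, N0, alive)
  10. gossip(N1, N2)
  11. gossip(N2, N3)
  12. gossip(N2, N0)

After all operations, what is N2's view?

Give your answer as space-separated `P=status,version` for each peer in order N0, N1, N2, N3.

Op 1: N3 marks N1=dead -> (dead,v1)
Op 2: gossip N1<->N0 -> N1.N0=(alive,v0) N1.N1=(alive,v0) N1.N2=(alive,v0) N1.N3=(alive,v0) | N0.N0=(alive,v0) N0.N1=(alive,v0) N0.N2=(alive,v0) N0.N3=(alive,v0)
Op 3: N3 marks N1=dead -> (dead,v2)
Op 4: gossip N1<->N0 -> N1.N0=(alive,v0) N1.N1=(alive,v0) N1.N2=(alive,v0) N1.N3=(alive,v0) | N0.N0=(alive,v0) N0.N1=(alive,v0) N0.N2=(alive,v0) N0.N3=(alive,v0)
Op 5: N1 marks N3=alive -> (alive,v1)
Op 6: N0 marks N3=dead -> (dead,v1)
Op 7: gossip N2<->N1 -> N2.N0=(alive,v0) N2.N1=(alive,v0) N2.N2=(alive,v0) N2.N3=(alive,v1) | N1.N0=(alive,v0) N1.N1=(alive,v0) N1.N2=(alive,v0) N1.N3=(alive,v1)
Op 8: gossip N0<->N1 -> N0.N0=(alive,v0) N0.N1=(alive,v0) N0.N2=(alive,v0) N0.N3=(dead,v1) | N1.N0=(alive,v0) N1.N1=(alive,v0) N1.N2=(alive,v0) N1.N3=(alive,v1)
Op 9: N0 marks N0=alive -> (alive,v1)
Op 10: gossip N1<->N2 -> N1.N0=(alive,v0) N1.N1=(alive,v0) N1.N2=(alive,v0) N1.N3=(alive,v1) | N2.N0=(alive,v0) N2.N1=(alive,v0) N2.N2=(alive,v0) N2.N3=(alive,v1)
Op 11: gossip N2<->N3 -> N2.N0=(alive,v0) N2.N1=(dead,v2) N2.N2=(alive,v0) N2.N3=(alive,v1) | N3.N0=(alive,v0) N3.N1=(dead,v2) N3.N2=(alive,v0) N3.N3=(alive,v1)
Op 12: gossip N2<->N0 -> N2.N0=(alive,v1) N2.N1=(dead,v2) N2.N2=(alive,v0) N2.N3=(alive,v1) | N0.N0=(alive,v1) N0.N1=(dead,v2) N0.N2=(alive,v0) N0.N3=(dead,v1)

Answer: N0=alive,1 N1=dead,2 N2=alive,0 N3=alive,1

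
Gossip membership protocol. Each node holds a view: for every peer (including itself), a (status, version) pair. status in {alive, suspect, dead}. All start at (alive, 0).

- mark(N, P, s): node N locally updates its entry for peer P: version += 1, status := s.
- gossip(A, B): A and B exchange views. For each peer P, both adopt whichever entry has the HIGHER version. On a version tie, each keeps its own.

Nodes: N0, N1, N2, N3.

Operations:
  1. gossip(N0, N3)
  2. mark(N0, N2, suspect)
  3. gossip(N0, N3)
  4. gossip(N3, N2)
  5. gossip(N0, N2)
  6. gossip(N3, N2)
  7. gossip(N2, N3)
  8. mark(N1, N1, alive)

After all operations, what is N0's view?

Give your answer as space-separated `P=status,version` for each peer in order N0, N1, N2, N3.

Answer: N0=alive,0 N1=alive,0 N2=suspect,1 N3=alive,0

Derivation:
Op 1: gossip N0<->N3 -> N0.N0=(alive,v0) N0.N1=(alive,v0) N0.N2=(alive,v0) N0.N3=(alive,v0) | N3.N0=(alive,v0) N3.N1=(alive,v0) N3.N2=(alive,v0) N3.N3=(alive,v0)
Op 2: N0 marks N2=suspect -> (suspect,v1)
Op 3: gossip N0<->N3 -> N0.N0=(alive,v0) N0.N1=(alive,v0) N0.N2=(suspect,v1) N0.N3=(alive,v0) | N3.N0=(alive,v0) N3.N1=(alive,v0) N3.N2=(suspect,v1) N3.N3=(alive,v0)
Op 4: gossip N3<->N2 -> N3.N0=(alive,v0) N3.N1=(alive,v0) N3.N2=(suspect,v1) N3.N3=(alive,v0) | N2.N0=(alive,v0) N2.N1=(alive,v0) N2.N2=(suspect,v1) N2.N3=(alive,v0)
Op 5: gossip N0<->N2 -> N0.N0=(alive,v0) N0.N1=(alive,v0) N0.N2=(suspect,v1) N0.N3=(alive,v0) | N2.N0=(alive,v0) N2.N1=(alive,v0) N2.N2=(suspect,v1) N2.N3=(alive,v0)
Op 6: gossip N3<->N2 -> N3.N0=(alive,v0) N3.N1=(alive,v0) N3.N2=(suspect,v1) N3.N3=(alive,v0) | N2.N0=(alive,v0) N2.N1=(alive,v0) N2.N2=(suspect,v1) N2.N3=(alive,v0)
Op 7: gossip N2<->N3 -> N2.N0=(alive,v0) N2.N1=(alive,v0) N2.N2=(suspect,v1) N2.N3=(alive,v0) | N3.N0=(alive,v0) N3.N1=(alive,v0) N3.N2=(suspect,v1) N3.N3=(alive,v0)
Op 8: N1 marks N1=alive -> (alive,v1)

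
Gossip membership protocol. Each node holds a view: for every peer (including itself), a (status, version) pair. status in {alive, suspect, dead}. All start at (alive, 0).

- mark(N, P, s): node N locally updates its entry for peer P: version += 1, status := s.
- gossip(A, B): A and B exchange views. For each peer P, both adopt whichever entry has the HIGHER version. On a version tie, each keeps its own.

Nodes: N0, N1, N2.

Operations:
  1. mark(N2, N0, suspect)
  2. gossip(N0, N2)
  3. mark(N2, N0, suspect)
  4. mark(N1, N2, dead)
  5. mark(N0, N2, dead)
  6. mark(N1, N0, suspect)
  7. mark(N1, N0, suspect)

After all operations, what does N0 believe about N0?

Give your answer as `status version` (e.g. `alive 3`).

Op 1: N2 marks N0=suspect -> (suspect,v1)
Op 2: gossip N0<->N2 -> N0.N0=(suspect,v1) N0.N1=(alive,v0) N0.N2=(alive,v0) | N2.N0=(suspect,v1) N2.N1=(alive,v0) N2.N2=(alive,v0)
Op 3: N2 marks N0=suspect -> (suspect,v2)
Op 4: N1 marks N2=dead -> (dead,v1)
Op 5: N0 marks N2=dead -> (dead,v1)
Op 6: N1 marks N0=suspect -> (suspect,v1)
Op 7: N1 marks N0=suspect -> (suspect,v2)

Answer: suspect 1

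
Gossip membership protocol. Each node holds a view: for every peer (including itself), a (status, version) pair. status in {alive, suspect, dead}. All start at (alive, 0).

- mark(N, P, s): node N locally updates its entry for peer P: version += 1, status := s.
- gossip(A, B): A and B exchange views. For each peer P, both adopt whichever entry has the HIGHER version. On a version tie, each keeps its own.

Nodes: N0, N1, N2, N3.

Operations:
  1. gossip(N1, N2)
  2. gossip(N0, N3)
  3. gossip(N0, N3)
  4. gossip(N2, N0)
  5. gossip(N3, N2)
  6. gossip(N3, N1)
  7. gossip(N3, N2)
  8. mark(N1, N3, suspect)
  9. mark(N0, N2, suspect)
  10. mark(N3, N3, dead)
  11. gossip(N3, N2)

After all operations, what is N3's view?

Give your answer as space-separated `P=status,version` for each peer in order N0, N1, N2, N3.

Op 1: gossip N1<->N2 -> N1.N0=(alive,v0) N1.N1=(alive,v0) N1.N2=(alive,v0) N1.N3=(alive,v0) | N2.N0=(alive,v0) N2.N1=(alive,v0) N2.N2=(alive,v0) N2.N3=(alive,v0)
Op 2: gossip N0<->N3 -> N0.N0=(alive,v0) N0.N1=(alive,v0) N0.N2=(alive,v0) N0.N3=(alive,v0) | N3.N0=(alive,v0) N3.N1=(alive,v0) N3.N2=(alive,v0) N3.N3=(alive,v0)
Op 3: gossip N0<->N3 -> N0.N0=(alive,v0) N0.N1=(alive,v0) N0.N2=(alive,v0) N0.N3=(alive,v0) | N3.N0=(alive,v0) N3.N1=(alive,v0) N3.N2=(alive,v0) N3.N3=(alive,v0)
Op 4: gossip N2<->N0 -> N2.N0=(alive,v0) N2.N1=(alive,v0) N2.N2=(alive,v0) N2.N3=(alive,v0) | N0.N0=(alive,v0) N0.N1=(alive,v0) N0.N2=(alive,v0) N0.N3=(alive,v0)
Op 5: gossip N3<->N2 -> N3.N0=(alive,v0) N3.N1=(alive,v0) N3.N2=(alive,v0) N3.N3=(alive,v0) | N2.N0=(alive,v0) N2.N1=(alive,v0) N2.N2=(alive,v0) N2.N3=(alive,v0)
Op 6: gossip N3<->N1 -> N3.N0=(alive,v0) N3.N1=(alive,v0) N3.N2=(alive,v0) N3.N3=(alive,v0) | N1.N0=(alive,v0) N1.N1=(alive,v0) N1.N2=(alive,v0) N1.N3=(alive,v0)
Op 7: gossip N3<->N2 -> N3.N0=(alive,v0) N3.N1=(alive,v0) N3.N2=(alive,v0) N3.N3=(alive,v0) | N2.N0=(alive,v0) N2.N1=(alive,v0) N2.N2=(alive,v0) N2.N3=(alive,v0)
Op 8: N1 marks N3=suspect -> (suspect,v1)
Op 9: N0 marks N2=suspect -> (suspect,v1)
Op 10: N3 marks N3=dead -> (dead,v1)
Op 11: gossip N3<->N2 -> N3.N0=(alive,v0) N3.N1=(alive,v0) N3.N2=(alive,v0) N3.N3=(dead,v1) | N2.N0=(alive,v0) N2.N1=(alive,v0) N2.N2=(alive,v0) N2.N3=(dead,v1)

Answer: N0=alive,0 N1=alive,0 N2=alive,0 N3=dead,1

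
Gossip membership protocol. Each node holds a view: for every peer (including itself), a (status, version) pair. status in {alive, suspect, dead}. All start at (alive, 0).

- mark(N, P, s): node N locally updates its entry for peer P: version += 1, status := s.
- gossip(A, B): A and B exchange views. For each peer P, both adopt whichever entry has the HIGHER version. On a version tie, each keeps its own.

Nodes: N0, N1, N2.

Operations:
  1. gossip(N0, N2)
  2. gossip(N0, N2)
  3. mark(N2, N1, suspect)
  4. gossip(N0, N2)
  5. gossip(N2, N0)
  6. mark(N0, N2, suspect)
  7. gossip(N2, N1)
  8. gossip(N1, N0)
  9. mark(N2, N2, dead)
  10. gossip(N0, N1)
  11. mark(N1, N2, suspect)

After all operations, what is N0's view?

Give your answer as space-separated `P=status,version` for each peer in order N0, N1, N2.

Answer: N0=alive,0 N1=suspect,1 N2=suspect,1

Derivation:
Op 1: gossip N0<->N2 -> N0.N0=(alive,v0) N0.N1=(alive,v0) N0.N2=(alive,v0) | N2.N0=(alive,v0) N2.N1=(alive,v0) N2.N2=(alive,v0)
Op 2: gossip N0<->N2 -> N0.N0=(alive,v0) N0.N1=(alive,v0) N0.N2=(alive,v0) | N2.N0=(alive,v0) N2.N1=(alive,v0) N2.N2=(alive,v0)
Op 3: N2 marks N1=suspect -> (suspect,v1)
Op 4: gossip N0<->N2 -> N0.N0=(alive,v0) N0.N1=(suspect,v1) N0.N2=(alive,v0) | N2.N0=(alive,v0) N2.N1=(suspect,v1) N2.N2=(alive,v0)
Op 5: gossip N2<->N0 -> N2.N0=(alive,v0) N2.N1=(suspect,v1) N2.N2=(alive,v0) | N0.N0=(alive,v0) N0.N1=(suspect,v1) N0.N2=(alive,v0)
Op 6: N0 marks N2=suspect -> (suspect,v1)
Op 7: gossip N2<->N1 -> N2.N0=(alive,v0) N2.N1=(suspect,v1) N2.N2=(alive,v0) | N1.N0=(alive,v0) N1.N1=(suspect,v1) N1.N2=(alive,v0)
Op 8: gossip N1<->N0 -> N1.N0=(alive,v0) N1.N1=(suspect,v1) N1.N2=(suspect,v1) | N0.N0=(alive,v0) N0.N1=(suspect,v1) N0.N2=(suspect,v1)
Op 9: N2 marks N2=dead -> (dead,v1)
Op 10: gossip N0<->N1 -> N0.N0=(alive,v0) N0.N1=(suspect,v1) N0.N2=(suspect,v1) | N1.N0=(alive,v0) N1.N1=(suspect,v1) N1.N2=(suspect,v1)
Op 11: N1 marks N2=suspect -> (suspect,v2)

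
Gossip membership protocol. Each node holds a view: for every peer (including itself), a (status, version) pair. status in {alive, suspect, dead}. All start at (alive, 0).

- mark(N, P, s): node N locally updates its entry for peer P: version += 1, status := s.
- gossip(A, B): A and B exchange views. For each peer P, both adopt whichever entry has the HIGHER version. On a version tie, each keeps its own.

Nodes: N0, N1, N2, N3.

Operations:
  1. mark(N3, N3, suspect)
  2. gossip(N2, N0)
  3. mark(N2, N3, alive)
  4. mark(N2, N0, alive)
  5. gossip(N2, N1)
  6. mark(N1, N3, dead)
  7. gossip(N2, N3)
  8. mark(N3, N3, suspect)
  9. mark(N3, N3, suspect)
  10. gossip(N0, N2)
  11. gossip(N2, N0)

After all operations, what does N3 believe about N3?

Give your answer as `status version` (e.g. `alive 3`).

Op 1: N3 marks N3=suspect -> (suspect,v1)
Op 2: gossip N2<->N0 -> N2.N0=(alive,v0) N2.N1=(alive,v0) N2.N2=(alive,v0) N2.N3=(alive,v0) | N0.N0=(alive,v0) N0.N1=(alive,v0) N0.N2=(alive,v0) N0.N3=(alive,v0)
Op 3: N2 marks N3=alive -> (alive,v1)
Op 4: N2 marks N0=alive -> (alive,v1)
Op 5: gossip N2<->N1 -> N2.N0=(alive,v1) N2.N1=(alive,v0) N2.N2=(alive,v0) N2.N3=(alive,v1) | N1.N0=(alive,v1) N1.N1=(alive,v0) N1.N2=(alive,v0) N1.N3=(alive,v1)
Op 6: N1 marks N3=dead -> (dead,v2)
Op 7: gossip N2<->N3 -> N2.N0=(alive,v1) N2.N1=(alive,v0) N2.N2=(alive,v0) N2.N3=(alive,v1) | N3.N0=(alive,v1) N3.N1=(alive,v0) N3.N2=(alive,v0) N3.N3=(suspect,v1)
Op 8: N3 marks N3=suspect -> (suspect,v2)
Op 9: N3 marks N3=suspect -> (suspect,v3)
Op 10: gossip N0<->N2 -> N0.N0=(alive,v1) N0.N1=(alive,v0) N0.N2=(alive,v0) N0.N3=(alive,v1) | N2.N0=(alive,v1) N2.N1=(alive,v0) N2.N2=(alive,v0) N2.N3=(alive,v1)
Op 11: gossip N2<->N0 -> N2.N0=(alive,v1) N2.N1=(alive,v0) N2.N2=(alive,v0) N2.N3=(alive,v1) | N0.N0=(alive,v1) N0.N1=(alive,v0) N0.N2=(alive,v0) N0.N3=(alive,v1)

Answer: suspect 3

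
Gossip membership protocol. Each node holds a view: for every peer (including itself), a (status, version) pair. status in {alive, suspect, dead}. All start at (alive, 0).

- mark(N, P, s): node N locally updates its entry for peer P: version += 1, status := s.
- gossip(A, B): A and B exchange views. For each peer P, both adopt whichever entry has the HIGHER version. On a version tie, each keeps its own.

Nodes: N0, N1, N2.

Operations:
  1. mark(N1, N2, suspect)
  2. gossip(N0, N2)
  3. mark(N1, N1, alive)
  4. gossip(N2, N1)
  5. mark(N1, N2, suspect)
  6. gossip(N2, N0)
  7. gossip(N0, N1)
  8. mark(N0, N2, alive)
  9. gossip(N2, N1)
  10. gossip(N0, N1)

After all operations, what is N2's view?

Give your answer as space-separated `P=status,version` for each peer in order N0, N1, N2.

Op 1: N1 marks N2=suspect -> (suspect,v1)
Op 2: gossip N0<->N2 -> N0.N0=(alive,v0) N0.N1=(alive,v0) N0.N2=(alive,v0) | N2.N0=(alive,v0) N2.N1=(alive,v0) N2.N2=(alive,v0)
Op 3: N1 marks N1=alive -> (alive,v1)
Op 4: gossip N2<->N1 -> N2.N0=(alive,v0) N2.N1=(alive,v1) N2.N2=(suspect,v1) | N1.N0=(alive,v0) N1.N1=(alive,v1) N1.N2=(suspect,v1)
Op 5: N1 marks N2=suspect -> (suspect,v2)
Op 6: gossip N2<->N0 -> N2.N0=(alive,v0) N2.N1=(alive,v1) N2.N2=(suspect,v1) | N0.N0=(alive,v0) N0.N1=(alive,v1) N0.N2=(suspect,v1)
Op 7: gossip N0<->N1 -> N0.N0=(alive,v0) N0.N1=(alive,v1) N0.N2=(suspect,v2) | N1.N0=(alive,v0) N1.N1=(alive,v1) N1.N2=(suspect,v2)
Op 8: N0 marks N2=alive -> (alive,v3)
Op 9: gossip N2<->N1 -> N2.N0=(alive,v0) N2.N1=(alive,v1) N2.N2=(suspect,v2) | N1.N0=(alive,v0) N1.N1=(alive,v1) N1.N2=(suspect,v2)
Op 10: gossip N0<->N1 -> N0.N0=(alive,v0) N0.N1=(alive,v1) N0.N2=(alive,v3) | N1.N0=(alive,v0) N1.N1=(alive,v1) N1.N2=(alive,v3)

Answer: N0=alive,0 N1=alive,1 N2=suspect,2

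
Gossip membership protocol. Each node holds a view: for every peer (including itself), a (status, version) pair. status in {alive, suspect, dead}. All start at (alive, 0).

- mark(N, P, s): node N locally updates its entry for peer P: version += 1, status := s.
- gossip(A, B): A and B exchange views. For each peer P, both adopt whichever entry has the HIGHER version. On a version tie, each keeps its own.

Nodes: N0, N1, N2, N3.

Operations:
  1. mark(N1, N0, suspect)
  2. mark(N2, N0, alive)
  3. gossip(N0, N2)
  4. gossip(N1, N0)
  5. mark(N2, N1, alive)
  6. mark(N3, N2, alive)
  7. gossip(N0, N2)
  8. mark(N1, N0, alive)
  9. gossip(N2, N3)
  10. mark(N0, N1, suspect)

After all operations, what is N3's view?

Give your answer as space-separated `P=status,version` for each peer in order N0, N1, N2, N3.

Answer: N0=alive,1 N1=alive,1 N2=alive,1 N3=alive,0

Derivation:
Op 1: N1 marks N0=suspect -> (suspect,v1)
Op 2: N2 marks N0=alive -> (alive,v1)
Op 3: gossip N0<->N2 -> N0.N0=(alive,v1) N0.N1=(alive,v0) N0.N2=(alive,v0) N0.N3=(alive,v0) | N2.N0=(alive,v1) N2.N1=(alive,v0) N2.N2=(alive,v0) N2.N3=(alive,v0)
Op 4: gossip N1<->N0 -> N1.N0=(suspect,v1) N1.N1=(alive,v0) N1.N2=(alive,v0) N1.N3=(alive,v0) | N0.N0=(alive,v1) N0.N1=(alive,v0) N0.N2=(alive,v0) N0.N3=(alive,v0)
Op 5: N2 marks N1=alive -> (alive,v1)
Op 6: N3 marks N2=alive -> (alive,v1)
Op 7: gossip N0<->N2 -> N0.N0=(alive,v1) N0.N1=(alive,v1) N0.N2=(alive,v0) N0.N3=(alive,v0) | N2.N0=(alive,v1) N2.N1=(alive,v1) N2.N2=(alive,v0) N2.N3=(alive,v0)
Op 8: N1 marks N0=alive -> (alive,v2)
Op 9: gossip N2<->N3 -> N2.N0=(alive,v1) N2.N1=(alive,v1) N2.N2=(alive,v1) N2.N3=(alive,v0) | N3.N0=(alive,v1) N3.N1=(alive,v1) N3.N2=(alive,v1) N3.N3=(alive,v0)
Op 10: N0 marks N1=suspect -> (suspect,v2)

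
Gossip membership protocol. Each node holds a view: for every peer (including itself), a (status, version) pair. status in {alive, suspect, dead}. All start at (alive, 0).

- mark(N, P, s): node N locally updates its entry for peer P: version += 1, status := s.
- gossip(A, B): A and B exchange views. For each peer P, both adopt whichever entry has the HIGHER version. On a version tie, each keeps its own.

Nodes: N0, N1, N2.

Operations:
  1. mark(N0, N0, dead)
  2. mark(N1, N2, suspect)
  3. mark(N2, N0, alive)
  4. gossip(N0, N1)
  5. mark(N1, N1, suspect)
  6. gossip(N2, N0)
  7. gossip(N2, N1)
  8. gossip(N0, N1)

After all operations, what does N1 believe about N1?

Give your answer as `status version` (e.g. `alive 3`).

Op 1: N0 marks N0=dead -> (dead,v1)
Op 2: N1 marks N2=suspect -> (suspect,v1)
Op 3: N2 marks N0=alive -> (alive,v1)
Op 4: gossip N0<->N1 -> N0.N0=(dead,v1) N0.N1=(alive,v0) N0.N2=(suspect,v1) | N1.N0=(dead,v1) N1.N1=(alive,v0) N1.N2=(suspect,v1)
Op 5: N1 marks N1=suspect -> (suspect,v1)
Op 6: gossip N2<->N0 -> N2.N0=(alive,v1) N2.N1=(alive,v0) N2.N2=(suspect,v1) | N0.N0=(dead,v1) N0.N1=(alive,v0) N0.N2=(suspect,v1)
Op 7: gossip N2<->N1 -> N2.N0=(alive,v1) N2.N1=(suspect,v1) N2.N2=(suspect,v1) | N1.N0=(dead,v1) N1.N1=(suspect,v1) N1.N2=(suspect,v1)
Op 8: gossip N0<->N1 -> N0.N0=(dead,v1) N0.N1=(suspect,v1) N0.N2=(suspect,v1) | N1.N0=(dead,v1) N1.N1=(suspect,v1) N1.N2=(suspect,v1)

Answer: suspect 1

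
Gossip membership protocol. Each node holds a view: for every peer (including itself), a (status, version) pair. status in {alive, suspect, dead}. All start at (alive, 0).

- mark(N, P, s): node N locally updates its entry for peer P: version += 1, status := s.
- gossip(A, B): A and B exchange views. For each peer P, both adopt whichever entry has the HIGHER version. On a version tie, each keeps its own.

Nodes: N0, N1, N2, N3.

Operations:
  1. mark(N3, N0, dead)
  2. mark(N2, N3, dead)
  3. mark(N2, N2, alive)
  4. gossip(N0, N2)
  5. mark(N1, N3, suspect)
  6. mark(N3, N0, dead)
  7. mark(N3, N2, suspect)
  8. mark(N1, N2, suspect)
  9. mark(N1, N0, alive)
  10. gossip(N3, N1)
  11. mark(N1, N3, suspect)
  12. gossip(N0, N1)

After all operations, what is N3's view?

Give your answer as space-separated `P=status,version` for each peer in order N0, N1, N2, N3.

Op 1: N3 marks N0=dead -> (dead,v1)
Op 2: N2 marks N3=dead -> (dead,v1)
Op 3: N2 marks N2=alive -> (alive,v1)
Op 4: gossip N0<->N2 -> N0.N0=(alive,v0) N0.N1=(alive,v0) N0.N2=(alive,v1) N0.N3=(dead,v1) | N2.N0=(alive,v0) N2.N1=(alive,v0) N2.N2=(alive,v1) N2.N3=(dead,v1)
Op 5: N1 marks N3=suspect -> (suspect,v1)
Op 6: N3 marks N0=dead -> (dead,v2)
Op 7: N3 marks N2=suspect -> (suspect,v1)
Op 8: N1 marks N2=suspect -> (suspect,v1)
Op 9: N1 marks N0=alive -> (alive,v1)
Op 10: gossip N3<->N1 -> N3.N0=(dead,v2) N3.N1=(alive,v0) N3.N2=(suspect,v1) N3.N3=(suspect,v1) | N1.N0=(dead,v2) N1.N1=(alive,v0) N1.N2=(suspect,v1) N1.N3=(suspect,v1)
Op 11: N1 marks N3=suspect -> (suspect,v2)
Op 12: gossip N0<->N1 -> N0.N0=(dead,v2) N0.N1=(alive,v0) N0.N2=(alive,v1) N0.N3=(suspect,v2) | N1.N0=(dead,v2) N1.N1=(alive,v0) N1.N2=(suspect,v1) N1.N3=(suspect,v2)

Answer: N0=dead,2 N1=alive,0 N2=suspect,1 N3=suspect,1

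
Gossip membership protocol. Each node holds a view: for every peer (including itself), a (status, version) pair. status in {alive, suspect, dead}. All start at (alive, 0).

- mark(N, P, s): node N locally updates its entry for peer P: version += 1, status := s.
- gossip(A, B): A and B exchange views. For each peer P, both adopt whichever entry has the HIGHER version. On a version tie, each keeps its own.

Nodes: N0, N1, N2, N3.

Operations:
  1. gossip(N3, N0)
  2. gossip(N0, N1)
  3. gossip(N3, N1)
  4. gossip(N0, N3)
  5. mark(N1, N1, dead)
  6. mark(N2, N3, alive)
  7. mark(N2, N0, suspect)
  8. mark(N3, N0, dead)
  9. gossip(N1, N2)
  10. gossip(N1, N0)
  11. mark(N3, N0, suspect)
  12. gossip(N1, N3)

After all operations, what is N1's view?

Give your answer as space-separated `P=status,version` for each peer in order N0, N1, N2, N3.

Answer: N0=suspect,2 N1=dead,1 N2=alive,0 N3=alive,1

Derivation:
Op 1: gossip N3<->N0 -> N3.N0=(alive,v0) N3.N1=(alive,v0) N3.N2=(alive,v0) N3.N3=(alive,v0) | N0.N0=(alive,v0) N0.N1=(alive,v0) N0.N2=(alive,v0) N0.N3=(alive,v0)
Op 2: gossip N0<->N1 -> N0.N0=(alive,v0) N0.N1=(alive,v0) N0.N2=(alive,v0) N0.N3=(alive,v0) | N1.N0=(alive,v0) N1.N1=(alive,v0) N1.N2=(alive,v0) N1.N3=(alive,v0)
Op 3: gossip N3<->N1 -> N3.N0=(alive,v0) N3.N1=(alive,v0) N3.N2=(alive,v0) N3.N3=(alive,v0) | N1.N0=(alive,v0) N1.N1=(alive,v0) N1.N2=(alive,v0) N1.N3=(alive,v0)
Op 4: gossip N0<->N3 -> N0.N0=(alive,v0) N0.N1=(alive,v0) N0.N2=(alive,v0) N0.N3=(alive,v0) | N3.N0=(alive,v0) N3.N1=(alive,v0) N3.N2=(alive,v0) N3.N3=(alive,v0)
Op 5: N1 marks N1=dead -> (dead,v1)
Op 6: N2 marks N3=alive -> (alive,v1)
Op 7: N2 marks N0=suspect -> (suspect,v1)
Op 8: N3 marks N0=dead -> (dead,v1)
Op 9: gossip N1<->N2 -> N1.N0=(suspect,v1) N1.N1=(dead,v1) N1.N2=(alive,v0) N1.N3=(alive,v1) | N2.N0=(suspect,v1) N2.N1=(dead,v1) N2.N2=(alive,v0) N2.N3=(alive,v1)
Op 10: gossip N1<->N0 -> N1.N0=(suspect,v1) N1.N1=(dead,v1) N1.N2=(alive,v0) N1.N3=(alive,v1) | N0.N0=(suspect,v1) N0.N1=(dead,v1) N0.N2=(alive,v0) N0.N3=(alive,v1)
Op 11: N3 marks N0=suspect -> (suspect,v2)
Op 12: gossip N1<->N3 -> N1.N0=(suspect,v2) N1.N1=(dead,v1) N1.N2=(alive,v0) N1.N3=(alive,v1) | N3.N0=(suspect,v2) N3.N1=(dead,v1) N3.N2=(alive,v0) N3.N3=(alive,v1)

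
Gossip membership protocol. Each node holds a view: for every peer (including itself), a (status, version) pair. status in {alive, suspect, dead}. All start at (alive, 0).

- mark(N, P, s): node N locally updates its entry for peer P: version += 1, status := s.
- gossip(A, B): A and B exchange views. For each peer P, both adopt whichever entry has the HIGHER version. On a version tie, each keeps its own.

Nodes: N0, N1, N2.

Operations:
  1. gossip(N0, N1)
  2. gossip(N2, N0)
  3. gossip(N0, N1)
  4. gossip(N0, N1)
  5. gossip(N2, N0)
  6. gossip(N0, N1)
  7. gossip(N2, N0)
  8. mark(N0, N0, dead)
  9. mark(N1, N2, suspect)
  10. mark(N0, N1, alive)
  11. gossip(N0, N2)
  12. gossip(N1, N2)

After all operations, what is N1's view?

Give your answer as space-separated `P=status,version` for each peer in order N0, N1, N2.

Op 1: gossip N0<->N1 -> N0.N0=(alive,v0) N0.N1=(alive,v0) N0.N2=(alive,v0) | N1.N0=(alive,v0) N1.N1=(alive,v0) N1.N2=(alive,v0)
Op 2: gossip N2<->N0 -> N2.N0=(alive,v0) N2.N1=(alive,v0) N2.N2=(alive,v0) | N0.N0=(alive,v0) N0.N1=(alive,v0) N0.N2=(alive,v0)
Op 3: gossip N0<->N1 -> N0.N0=(alive,v0) N0.N1=(alive,v0) N0.N2=(alive,v0) | N1.N0=(alive,v0) N1.N1=(alive,v0) N1.N2=(alive,v0)
Op 4: gossip N0<->N1 -> N0.N0=(alive,v0) N0.N1=(alive,v0) N0.N2=(alive,v0) | N1.N0=(alive,v0) N1.N1=(alive,v0) N1.N2=(alive,v0)
Op 5: gossip N2<->N0 -> N2.N0=(alive,v0) N2.N1=(alive,v0) N2.N2=(alive,v0) | N0.N0=(alive,v0) N0.N1=(alive,v0) N0.N2=(alive,v0)
Op 6: gossip N0<->N1 -> N0.N0=(alive,v0) N0.N1=(alive,v0) N0.N2=(alive,v0) | N1.N0=(alive,v0) N1.N1=(alive,v0) N1.N2=(alive,v0)
Op 7: gossip N2<->N0 -> N2.N0=(alive,v0) N2.N1=(alive,v0) N2.N2=(alive,v0) | N0.N0=(alive,v0) N0.N1=(alive,v0) N0.N2=(alive,v0)
Op 8: N0 marks N0=dead -> (dead,v1)
Op 9: N1 marks N2=suspect -> (suspect,v1)
Op 10: N0 marks N1=alive -> (alive,v1)
Op 11: gossip N0<->N2 -> N0.N0=(dead,v1) N0.N1=(alive,v1) N0.N2=(alive,v0) | N2.N0=(dead,v1) N2.N1=(alive,v1) N2.N2=(alive,v0)
Op 12: gossip N1<->N2 -> N1.N0=(dead,v1) N1.N1=(alive,v1) N1.N2=(suspect,v1) | N2.N0=(dead,v1) N2.N1=(alive,v1) N2.N2=(suspect,v1)

Answer: N0=dead,1 N1=alive,1 N2=suspect,1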